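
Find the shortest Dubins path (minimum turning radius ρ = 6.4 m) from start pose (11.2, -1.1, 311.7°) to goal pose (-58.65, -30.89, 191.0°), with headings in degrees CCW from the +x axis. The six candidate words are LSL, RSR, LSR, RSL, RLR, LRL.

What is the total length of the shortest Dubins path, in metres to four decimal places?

Let ψ = atan2(Δy, Δx) = atan2(-29.79, -69.85) = -156.9025° be the start→goal bearing.
Normalize: d = |goal − start| / ρ = 75.937254/6.4 = 11.865196, α = (θ_start − ψ) mod 360° = 108.6025° = 1.895471 rad, β = (θ_goal − ψ) mod 360° = 347.9025° = 6.072043 rad.
Common terms: sin α = 0.947755, cos α = -0.319000, sin β = -0.209577, cos β = 0.977792, cos(α−β) = -0.510543, d² = 140.782876. Work in radians in the unit-radius frame; every candidate has L = ρ·(t + p + q).
LSL: p² = 2 + d² − 2cos(α−β) + 2d(sin α − sin β) = 171.267885; p = √p² = 13.086936; φ = atan2(cos β − cos α, d + sin α − sin β) = 0.099253 rad; t = (φ − α) mod 2π = 4.486968 rad, q = (β − φ) mod 2π = 5.972790 rad → L = 6.4·(4.486968 + 13.086936 + 5.972790) = 6.4·23.546694 = 150.698841 m
RSR: p² = 2 + d² − 2cos(α−β) + 2d(sin β − sin α) = 116.340038; p = √p² = 10.786104; φ = atan2(cos α − cos β, d − sin α + sin β) = -0.120520 rad; t = (α − φ) mod 2π = 2.015990 rad, q = (φ − β) mod 2π = 0.090622 rad → L = 6.4·(2.015990 + 10.786104 + 0.090622) = 6.4·12.892716 = 82.513385 m
LSR: p² = d² − 2 + 2cos(α−β) + 2d(sin α + sin β) = 155.279048; p = √p² = 12.461101; φ = atan2(−cos α − cos β, d + sin α + sin β) − atan2(−2, p) = 0.106919 rad; t = (φ − α) mod 2π = 4.494633 rad, q = (φ − β) mod 2π = 0.318060 rad → L = 6.4·(4.494633 + 12.461101 + 0.318060) = 6.4·17.273795 = 110.552290 m
RSL: p² = d² − 2 + 2cos(α−β) − 2d(sin α + sin β) = 120.244533; p = √p² = 10.965607; φ = atan2(cos α + cos β, d − sin α − sin β) − atan2(2, p) = -0.121268 rad; t = (α − φ) mod 2π = 2.016739 rad, q = (β − φ) mod 2π = 6.193311 rad → L = 6.4·(2.016739 + 10.965607 + 6.193311) = 6.4·19.175657 = 122.724203 m
RLR: c = (6 − d² + 2cos(α−β) + 2d(sin α − sin β))/8 = -13.542505, |c| > 1 → infeasible
LRL: c = (6 − d² + 2cos(α−β) − 2d(sin α − sin β))/8 = -20.408486, |c| > 1 → infeasible
Shortest: RSR with L = 82.513385 m ≈ 82.5134 m

82.5134 m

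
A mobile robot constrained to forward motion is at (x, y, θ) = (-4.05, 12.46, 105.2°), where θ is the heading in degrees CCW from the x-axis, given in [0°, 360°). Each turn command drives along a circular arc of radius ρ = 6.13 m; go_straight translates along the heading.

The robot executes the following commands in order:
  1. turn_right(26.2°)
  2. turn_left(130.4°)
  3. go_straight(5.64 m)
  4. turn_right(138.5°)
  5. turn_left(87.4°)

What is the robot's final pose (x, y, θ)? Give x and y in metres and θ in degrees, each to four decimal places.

(-30.4199, 34.0262, 158.3000°)

set_pose: (x, y, θ) = (-4.0500, 12.4600, 105.2000°), ρ = 6.13
turn_right(26.2°): centre at ρ to the right, rotate −26.2° → (-4.1518, 15.2369, 79.0000°)
turn_left(130.4°): centre at ρ to the left, rotate +130.4° → (-13.1784, 21.7471, 209.4000°)
go_straight(5.64): x += 5.64·cos θ, y += 5.64·sin θ → (-18.0921, 18.9784, 209.4000°)
turn_right(138.5°): centre at ρ to the right, rotate −138.5° → (-26.8939, 26.3248, 70.9000°)
turn_left(87.4°): centre at ρ to the left, rotate +87.4° → (-30.4199, 34.0262, 158.3000°)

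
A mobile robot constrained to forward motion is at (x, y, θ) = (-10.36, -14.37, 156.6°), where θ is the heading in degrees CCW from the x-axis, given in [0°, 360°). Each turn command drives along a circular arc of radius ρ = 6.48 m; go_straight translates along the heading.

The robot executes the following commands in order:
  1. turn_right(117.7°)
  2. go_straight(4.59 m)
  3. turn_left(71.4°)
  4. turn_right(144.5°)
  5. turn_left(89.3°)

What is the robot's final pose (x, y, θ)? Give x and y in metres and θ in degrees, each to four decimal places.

(12.4015, 16.0532, 55.1000°)

set_pose: (x, y, θ) = (-10.3600, -14.3700, 156.6000°), ρ = 6.48
turn_right(117.7°): centre at ρ to the right, rotate −117.7° → (-11.8557, -3.3799, 38.9000°)
go_straight(4.59): x += 4.59·cos θ, y += 4.59·sin θ → (-8.2835, -0.4976, 38.9000°)
turn_left(71.4°): centre at ρ to the left, rotate +71.4° → (-6.2752, 6.7936, 110.3000°)
turn_right(144.5°): centre at ρ to the right, rotate −144.5° → (3.4446, 14.4012, -34.2000° ≡ 325.8000°)
turn_left(89.3°): centre at ρ to the left, rotate +89.3° → (12.4015, 16.0532, 415.1000° ≡ 55.1000°)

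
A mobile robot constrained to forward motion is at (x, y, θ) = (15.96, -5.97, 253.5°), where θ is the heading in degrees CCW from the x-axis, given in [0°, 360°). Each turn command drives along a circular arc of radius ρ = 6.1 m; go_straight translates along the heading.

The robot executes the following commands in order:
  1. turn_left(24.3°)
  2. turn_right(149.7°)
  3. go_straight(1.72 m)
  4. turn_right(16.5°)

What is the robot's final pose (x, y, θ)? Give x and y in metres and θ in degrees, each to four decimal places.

set_pose: (x, y, θ) = (15.9600, -5.9700, 253.5000°), ρ = 6.1
turn_left(24.3°): centre at ρ to the left, rotate +24.3° → (15.7652, -8.5304, 277.8000°)
turn_right(149.7°): centre at ρ to the right, rotate −149.7° → (4.9214, -13.1221, 128.1000°)
go_straight(1.72): x += 1.72·cos θ, y += 1.72·sin θ → (3.8601, -11.7686, 128.1000°)
turn_right(16.5°): centre at ρ to the right, rotate −16.5° → (2.9887, -10.2503, 111.6000°)

(2.9887, -10.2503, 111.6000°)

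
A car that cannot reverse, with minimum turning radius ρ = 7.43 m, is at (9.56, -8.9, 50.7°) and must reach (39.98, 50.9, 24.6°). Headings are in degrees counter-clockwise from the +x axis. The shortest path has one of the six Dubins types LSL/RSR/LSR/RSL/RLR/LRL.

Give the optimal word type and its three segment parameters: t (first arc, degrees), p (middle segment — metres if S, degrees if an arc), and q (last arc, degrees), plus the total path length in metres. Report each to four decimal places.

LSR: t = 14.0200°, p = 60.4759 m, q = 40.1200°, L = 67.4966 m

Let ψ = atan2(Δy, Δx) = atan2(59.80, 30.42) = 63.0378° be the start→goal bearing.
Normalize: d = |goal − start| / ρ = 67.092596/7.43 = 9.029959, α = (θ_start − ψ) mod 360° = 347.6622° = 6.067851 rad, β = (θ_goal − ψ) mod 360° = 321.5622° = 5.612320 rad.
Common terms: sin α = -0.213674, cos α = 0.976905, sin β = -0.621664, cos β = 0.783284, cos(α−β) = 0.898028, d² = 81.540160. Work in radians in the unit-radius frame; every candidate has L = ρ·(t + p + q).
LSL: p² = 2 + d² − 2cos(α−β) + 2d(sin α − sin β) = 89.112369; p = √p² = 9.439935; φ = atan2(cos β − cos α, d + sin α − sin β) = -0.020512 rad; t = (φ − α) mod 2π = 0.194822 rad, q = (β − φ) mod 2π = 5.632832 rad → L = 7.43·(0.194822 + 9.439935 + 5.632832) = 7.43·15.267589 = 113.438188 m
RSR: p² = 2 + d² − 2cos(α−β) + 2d(sin β − sin α) = 74.375841; p = √p² = 8.624143; φ = atan2(cos α − cos β, d − sin α + sin β) = 0.022453 rad; t = (α − φ) mod 2π = 6.045398 rad, q = (φ − β) mod 2π = 0.693318 rad → L = 7.43·(6.045398 + 8.624143 + 0.693318) = 7.43·15.362859 = 114.146044 m
LSR: p² = d² − 2 + 2cos(α−β) + 2d(sin α + sin β) = 66.250074; p = √p² = 8.139415; φ = atan2(−cos α − cos β, d + sin α + sin β) − atan2(−2, p) = 0.029361 rad; t = (φ − α) mod 2π = 0.244696 rad, q = (φ − β) mod 2π = 0.700227 rad → L = 7.43·(0.244696 + 8.139415 + 0.700227) = 7.43·9.084337 = 67.496626 m
RSL: p² = d² − 2 + 2cos(α−β) − 2d(sin α + sin β) = 96.422357; p = √p² = 9.819489; φ = atan2(cos α + cos β, d − sin α − sin β) − atan2(2, p) = -0.024364 rad; t = (α − φ) mod 2π = 6.092215 rad, q = (β − φ) mod 2π = 5.636684 rad → L = 7.43·(6.092215 + 9.819489 + 5.636684) = 7.43·21.548387 = 160.104516 m
RLR: c = (6 − d² + 2cos(α−β) + 2d(sin α − sin β))/8 = -8.296980, |c| > 1 → infeasible
LRL: c = (6 − d² + 2cos(α−β) − 2d(sin α − sin β))/8 = -10.139046, |c| > 1 → infeasible
Shortest: LSR with L = 67.496626 m ≈ 67.4966 m
Convert LSR to answer units (arcs ×180/π): t = 0.244696·180/π = 14.0200°, p = ρ·p = 7.43·8.139415 = 60.4759 m, q = 0.700227·180/π = 40.1200°, L = 67.4966 m.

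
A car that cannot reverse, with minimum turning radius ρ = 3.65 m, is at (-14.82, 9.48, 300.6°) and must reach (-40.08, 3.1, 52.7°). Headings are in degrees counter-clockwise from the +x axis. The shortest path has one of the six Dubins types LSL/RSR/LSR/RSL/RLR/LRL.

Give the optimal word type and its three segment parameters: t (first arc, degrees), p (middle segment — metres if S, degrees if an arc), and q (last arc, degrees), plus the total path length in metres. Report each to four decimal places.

Let ψ = atan2(Δy, Δx) = atan2(-6.38, -25.26) = -165.8251° be the start→goal bearing.
Normalize: d = |goal − start| / ρ = 26.053253/3.65 = 7.137878, α = (θ_start − ψ) mod 360° = 106.4251° = 1.857468 rad, β = (θ_goal − ψ) mod 360° = 218.5251° = 3.813982 rad.
Common terms: sin α = 0.959190, cos α = -0.282761, sin β = -0.622857, cos β = -0.782336, cos(α−β) = -0.376224, d² = 50.949296. Work in radians in the unit-radius frame; every candidate has L = ρ·(t + p + q).
LSL: p² = 2 + d² − 2cos(α−β) + 2d(sin α − sin β) = 76.286666; p = √p² = 8.734224; φ = atan2(cos β − cos α, d + sin α − sin β) = -0.057229 rad; t = (φ − α) mod 2π = 4.368489 rad, q = (β − φ) mod 2π = 3.871211 rad → L = 3.65·(4.368489 + 8.734224 + 3.871211) = 3.65·16.973923 = 61.954820 m
RSR: p² = 2 + d² − 2cos(α−β) + 2d(sin β − sin α) = 31.116823; p = √p² = 5.578246; φ = atan2(cos α − cos β, d − sin α + sin β) = 0.089678 rad; t = (α − φ) mod 2π = 1.767790 rad, q = (φ − β) mod 2π = 2.558881 rad → L = 3.65·(1.767790 + 5.578246 + 2.558881) = 3.65·9.904917 = 36.152946 m
LSR: p² = d² − 2 + 2cos(α−β) + 2d(sin α + sin β) = 52.998258; p = √p² = 7.279990; φ = atan2(−cos α − cos β, d + sin α + sin β) − atan2(−2, p) = 0.409661 rad; t = (φ − α) mod 2π = 4.835378 rad, q = (φ − β) mod 2π = 2.878864 rad → L = 3.65·(4.835378 + 7.279990 + 2.878864) = 3.65·14.994233 = 54.728950 m
RSL: p² = d² − 2 + 2cos(α−β) − 2d(sin α + sin β) = 43.395438; p = √p² = 6.587521; φ = atan2(cos α + cos β, d − sin α − sin β) − atan2(2, p) = -0.450095 rad; t = (α − φ) mod 2π = 2.307563 rad, q = (β − φ) mod 2π = 4.264077 rad → L = 3.65·(2.307563 + 6.587521 + 4.264077) = 3.65·13.159162 = 48.030940 m
RLR: c = (6 − d² + 2cos(α−β) + 2d(sin α − sin β))/8 = -2.889603, |c| > 1 → infeasible
LRL: c = (6 − d² + 2cos(α−β) − 2d(sin α − sin β))/8 = -8.535833, |c| > 1 → infeasible
Shortest: RSR with L = 36.152946 m ≈ 36.1529 m
Convert RSR to answer units (arcs ×180/π): t = 1.767790·180/π = 101.2869°, p = ρ·p = 3.65·5.578246 = 20.3606 m, q = 2.558881·180/π = 146.6131°, L = 36.1529 m.

RSR: t = 101.2869°, p = 20.3606 m, q = 146.6131°, L = 36.1529 m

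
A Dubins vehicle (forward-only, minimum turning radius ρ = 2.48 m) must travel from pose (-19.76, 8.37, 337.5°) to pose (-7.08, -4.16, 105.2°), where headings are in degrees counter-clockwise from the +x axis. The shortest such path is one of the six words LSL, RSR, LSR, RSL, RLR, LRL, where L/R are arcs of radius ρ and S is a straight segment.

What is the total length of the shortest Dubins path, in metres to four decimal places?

Let ψ = atan2(Δy, Δx) = atan2(-12.53, 12.68) = -44.6591° be the start→goal bearing.
Normalize: d = |goal − start| / ρ = 17.826477/2.48 = 7.188096, α = (θ_start − ψ) mod 360° = 22.1591° = 0.386749 rad, β = (θ_goal − ψ) mod 360° = 149.8591° = 2.615535 rad.
Common terms: sin α = 0.377180, cos α = 0.926140, sin β = 0.502128, cos β = -0.864793, cos(α−β) = -0.611527, d² = 51.668721. Work in radians in the unit-radius frame; every candidate has L = ρ·(t + p + q).
LSL: p² = 2 + d² − 2cos(α−β) + 2d(sin α − sin β) = 53.095489; p = √p² = 7.286665; φ = atan2(cos β − cos α, d + sin α − sin β) = -0.248327 rad; t = (φ − α) mod 2π = 5.648110 rad, q = (β − φ) mod 2π = 2.863861 rad → L = 2.48·(5.648110 + 7.286665 + 2.863861) = 2.48·15.798636 = 39.180617 m
RSR: p² = 2 + d² − 2cos(α−β) + 2d(sin β − sin α) = 56.688060; p = √p² = 7.529147; φ = atan2(cos α − cos β, d − sin α + sin β) = 0.240169 rad; t = (α − φ) mod 2π = 0.146580 rad, q = (φ − β) mod 2π = 3.907820 rad → L = 2.48·(0.146580 + 7.529147 + 3.907820) = 2.48·11.583547 = 28.727197 m
LSR: p² = d² − 2 + 2cos(α−β) + 2d(sin α + sin β) = 61.086766; p = √p² = 7.815802; φ = atan2(−cos α − cos β, d + sin α + sin β) − atan2(−2, p) = 0.242912 rad; t = (φ − α) mod 2π = 6.139348 rad, q = (φ − β) mod 2π = 3.910563 rad → L = 2.48·(6.139348 + 7.815802 + 3.910563) = 2.48·17.865713 = 44.306969 m
RSL: p² = d² − 2 + 2cos(α−β) − 2d(sin α + sin β) = 35.804567; p = √p² = 5.983692; φ = atan2(cos α + cos β, d − sin α − sin β) − atan2(2, p) = -0.312844 rad; t = (α − φ) mod 2π = 0.699593 rad, q = (β − φ) mod 2π = 2.928379 rad → L = 2.48·(0.699593 + 5.983692 + 2.928379) = 2.48·9.611664 = 23.836927 m
RLR: c = (6 − d² + 2cos(α−β) + 2d(sin α − sin β))/8 = -6.086008, |c| > 1 → infeasible
LRL: c = (6 − d² + 2cos(α−β) − 2d(sin α − sin β))/8 = -5.636936, |c| > 1 → infeasible
Shortest: RSL with L = 23.836927 m ≈ 23.8369 m

23.8369 m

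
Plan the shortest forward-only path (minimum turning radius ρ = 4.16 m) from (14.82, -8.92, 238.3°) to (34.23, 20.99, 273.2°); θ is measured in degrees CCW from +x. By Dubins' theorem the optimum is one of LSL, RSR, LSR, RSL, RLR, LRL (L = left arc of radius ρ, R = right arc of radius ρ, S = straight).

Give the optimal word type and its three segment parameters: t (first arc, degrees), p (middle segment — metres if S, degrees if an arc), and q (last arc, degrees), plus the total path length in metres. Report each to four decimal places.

Let ψ = atan2(Δy, Δx) = atan2(29.91, 19.41) = 57.0186° be the start→goal bearing.
Normalize: d = |goal − start| / ρ = 35.656082/4.16 = 8.571174, α = (θ_start − ψ) mod 360° = 181.2814° = 3.163958 rad, β = (θ_goal − ψ) mod 360° = 216.1814° = 3.773078 rad.
Common terms: sin α = -0.022363, cos α = -0.999750, sin β = -0.590344, cos β = -0.807152, cos(α−β) = 0.820152, d² = 73.465017. Work in radians in the unit-radius frame; every candidate has L = ρ·(t + p + q).
LSL: p² = 2 + d² − 2cos(α−β) + 2d(sin α − sin β) = 83.561237; p = √p² = 9.141184; φ = atan2(cos β − cos α, d + sin α − sin β) = 0.021071 rad; t = (φ − α) mod 2π = 3.140298 rad, q = (β − φ) mod 2π = 3.752007 rad → L = 4.16·(3.140298 + 9.141184 + 3.752007) = 4.16·16.033489 = 66.699313 m
RSR: p² = 2 + d² − 2cos(α−β) + 2d(sin β − sin α) = 64.088189; p = √p² = 8.005510; φ = atan2(cos α − cos β, d − sin α + sin β) = -0.024061 rad; t = (α − φ) mod 2π = 3.188018 rad, q = (φ − β) mod 2π = 2.486047 rad → L = 4.16·(3.188018 + 8.005510 + 2.486047) = 4.16·13.679575 = 56.907033 m
LSR: p² = d² − 2 + 2cos(α−β) + 2d(sin α + sin β) = 62.602079; p = √p² = 7.912148; φ = atan2(−cos α − cos β, d + sin α + sin β) − atan2(−2, p) = 0.470846 rad; t = (φ − α) mod 2π = 3.590074 rad, q = (φ − β) mod 2π = 2.980954 rad → L = 4.16·(3.590074 + 7.912148 + 2.980954) = 4.16·14.483175 = 60.250008 m
RSL: p² = d² − 2 + 2cos(α−β) − 2d(sin α + sin β) = 83.608563; p = √p² = 9.143772; φ = atan2(cos α + cos β, d − sin α − sin β) − atan2(2, p) = -0.409603 rad; t = (α − φ) mod 2π = 3.573560 rad, q = (β − φ) mod 2π = 4.182680 rad → L = 4.16·(3.573560 + 9.143772 + 4.182680) = 4.16·16.900012 = 70.304052 m
RLR: c = (6 − d² + 2cos(α−β) + 2d(sin α − sin β))/8 = -7.011024, |c| > 1 → infeasible
LRL: c = (6 − d² + 2cos(α−β) − 2d(sin α − sin β))/8 = -9.445155, |c| > 1 → infeasible
Shortest: RSR with L = 56.907033 m ≈ 56.9070 m
Convert RSR to answer units (arcs ×180/π): t = 3.188018·180/π = 182.6600°, p = ρ·p = 4.16·8.005510 = 33.3029 m, q = 2.486047·180/π = 142.4400°, L = 56.9070 m.

RSR: t = 182.6600°, p = 33.3029 m, q = 142.4400°, L = 56.9070 m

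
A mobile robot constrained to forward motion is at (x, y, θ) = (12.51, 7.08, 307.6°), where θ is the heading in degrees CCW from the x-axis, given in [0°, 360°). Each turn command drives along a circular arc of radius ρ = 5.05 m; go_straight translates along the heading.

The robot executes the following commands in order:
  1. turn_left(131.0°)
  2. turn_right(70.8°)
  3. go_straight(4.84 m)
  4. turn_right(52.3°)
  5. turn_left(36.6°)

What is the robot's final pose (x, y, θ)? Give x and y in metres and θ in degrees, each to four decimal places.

(37.5921, 11.0235, 352.1000°)

set_pose: (x, y, θ) = (12.5100, 7.0800, 307.6000°), ρ = 5.05
turn_left(131.0°): centre at ρ to the left, rotate +131.0° → (21.4614, 9.1631, 438.6000° ≡ 78.6000°)
turn_right(70.8°): centre at ρ to the right, rotate −70.8° → (25.7264, 13.1682, 7.8000°)
go_straight(4.84): x += 4.84·cos θ, y += 4.84·sin θ → (30.5217, 13.8250, 7.8000°)
turn_right(52.3°): centre at ρ to the right, rotate −52.3° → (34.7466, 12.4237, -44.5000° ≡ 315.5000°)
turn_left(36.6°): centre at ρ to the left, rotate +36.6° → (37.5921, 11.0235, 352.1000°)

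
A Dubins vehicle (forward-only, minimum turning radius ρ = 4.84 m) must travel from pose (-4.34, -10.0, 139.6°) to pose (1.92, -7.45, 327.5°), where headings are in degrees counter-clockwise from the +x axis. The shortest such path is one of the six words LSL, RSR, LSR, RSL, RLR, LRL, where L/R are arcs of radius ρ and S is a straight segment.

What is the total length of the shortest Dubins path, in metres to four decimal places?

27.7596 m

Let ψ = atan2(Δy, Δx) = atan2(2.55, 6.26) = 22.1634° be the start→goal bearing.
Normalize: d = |goal − start| / ρ = 6.759445/4.84 = 1.396580, α = (θ_start − ψ) mod 360° = 117.4366° = 2.049655 rad, β = (θ_goal − ψ) mod 360° = 305.3366° = 5.329128 rad.
Common terms: sin α = 0.887522, cos α = -0.460766, sin β = -0.815769, cos β = 0.578378, cos(α−β) = -0.990509, d² = 1.950435. Work in radians in the unit-radius frame; every candidate has L = ρ·(t + p + q).
LSL: p² = 2 + d² − 2cos(α−β) + 2d(sin α − sin β) = 10.689014; p = √p² = 3.269406; φ = atan2(cos β − cos α, d + sin α − sin β) = 0.323449 rad; t = (φ − α) mod 2π = 4.556980 rad, q = (β − φ) mod 2π = 5.005679 rad → L = 4.84·(4.556980 + 3.269406 + 5.005679) = 4.84·12.832065 = 62.107193 m
RSR: p² = 2 + d² − 2cos(α−β) + 2d(sin β − sin α) = 1.173893; p = √p² = 1.083463; φ = atan2(cos α − cos β, d − sin α + sin β) = -1.857804 rad; t = (α − φ) mod 2π = 3.907459 rad, q = (φ − β) mod 2π = 5.379438 rad → L = 4.84·(3.907459 + 1.083463 + 5.379438) = 4.84·10.370360 = 50.192544 m
LSR: p² = d² − 2 + 2cos(α−β) + 2d(sin α + sin β) = -1.830167 < 0 → infeasible
RSL: p² = d² − 2 + 2cos(α−β) − 2d(sin α + sin β) = -2.231002 < 0 → infeasible
RLR: c = (6 − d² + 2cos(α−β) + 2d(sin α − sin β))/8 = 0.853263; p = 2π − arccos c = 5.734601 rad; φ = atan2(cos α − cos β, d − sin α + sin β) = -1.857804 rad; t = (α − φ + p/2) mod 2π = 0.491574 rad, q = (α − β − t + p) mod 2π = 1.963553 rad → L = 4.84·(0.491574 + 5.734601 + 1.963553) = 4.84·8.189727 = 39.638281 m
LRL: c = (6 − d² + 2cos(α−β) − 2d(sin α − sin β))/8 = -0.336127; p = 2π − arccos c = 4.369588 rad; φ = atan2(cos β − cos α, d + sin α − sin β) = 0.323449 rad; t = (φ − α + p/2) mod 2π = 0.458589 rad, q = (β − α − t + p) mod 2π = 0.907287 rad → L = 4.84·(0.458589 + 4.369588 + 0.907287) = 4.84·5.735464 = 27.759644 m
Shortest: LRL with L = 27.759644 m ≈ 27.7596 m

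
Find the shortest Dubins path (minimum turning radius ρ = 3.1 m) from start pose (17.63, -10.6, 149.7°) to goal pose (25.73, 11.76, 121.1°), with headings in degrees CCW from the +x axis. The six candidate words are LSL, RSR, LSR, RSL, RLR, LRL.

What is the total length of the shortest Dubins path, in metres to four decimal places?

25.7672 m

Let ψ = atan2(Δy, Δx) = atan2(22.36, 8.10) = 70.0869° be the start→goal bearing.
Normalize: d = |goal − start| / ρ = 23.781918/3.1 = 7.671586, α = (θ_start − ψ) mod 360° = 79.6131° = 1.389511 rad, β = (θ_goal − ψ) mod 360° = 51.0131° = 0.890347 rad.
Common terms: sin α = 0.983613, cos α = 0.180294, sin β = 0.777290, cos β = 0.629142, cos(α−β) = 0.877983, d² = 58.853236. Work in radians in the unit-radius frame; every candidate has L = ρ·(t + p + q).
LSL: p² = 2 + d² − 2cos(α−β) + 2d(sin α − sin β) = 62.262915; p = √p² = 7.890685; φ = atan2(cos β − cos α, d + sin α − sin β) = 0.056914 rad; t = (φ − α) mod 2π = 4.950588 rad, q = (β − φ) mod 2π = 0.833433 rad → L = 3.1·(4.950588 + 7.890685 + 0.833433) = 3.1·13.674706 = 42.391590 m
RSR: p² = 2 + d² − 2cos(α−β) + 2d(sin β − sin α) = 55.931625; p = √p² = 7.478745; φ = atan2(cos α − cos β, d − sin α + sin β) = -0.060053 rad; t = (α − φ) mod 2π = 1.449564 rad, q = (φ − β) mod 2π = 5.332786 rad → L = 3.1·(1.449564 + 7.478745 + 5.332786) = 3.1·14.261094 = 44.209393 m
LSR: p² = d² − 2 + 2cos(α−β) + 2d(sin α + sin β) = 85.627039; p = √p² = 9.253488; φ = atan2(−cos α − cos β, d + sin α + sin β) − atan2(−2, p) = 0.127257 rad; t = (φ − α) mod 2π = 5.020931 rad, q = (φ − β) mod 2π = 5.520095 rad → L = 3.1·(5.020931 + 9.253488 + 5.520095) = 3.1·19.794514 = 61.362992 m
RSL: p² = d² − 2 + 2cos(α−β) − 2d(sin α + sin β) = 31.591365; p = √p² = 5.620620; φ = atan2(cos α + cos β, d − sin α − sin β) − atan2(2, p) = -0.205763 rad; t = (α − φ) mod 2π = 1.595275 rad, q = (β − φ) mod 2π = 1.096110 rad → L = 3.1·(1.595275 + 5.620620 + 1.096110) = 3.1·8.312005 = 25.767214 m
RLR: c = (6 − d² + 2cos(α−β) + 2d(sin α − sin β))/8 = -5.991453, |c| > 1 → infeasible
LRL: c = (6 − d² + 2cos(α−β) − 2d(sin α − sin β))/8 = -6.782864, |c| > 1 → infeasible
Shortest: RSL with L = 25.767214 m ≈ 25.7672 m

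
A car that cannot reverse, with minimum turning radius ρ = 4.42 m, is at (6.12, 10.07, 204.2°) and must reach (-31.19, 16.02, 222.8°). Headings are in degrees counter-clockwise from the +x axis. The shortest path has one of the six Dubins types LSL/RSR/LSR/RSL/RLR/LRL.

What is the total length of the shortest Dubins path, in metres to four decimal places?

38.5394 m

Let ψ = atan2(Δy, Δx) = atan2(5.95, -37.31) = 170.9391° be the start→goal bearing.
Normalize: d = |goal − start| / ρ = 37.781458/4.42 = 8.547841, α = (θ_start − ψ) mod 360° = 33.2609° = 0.580513 rad, β = (θ_goal − ψ) mod 360° = 51.8609° = 0.905144 rad.
Common terms: sin α = 0.548453, cos α = 0.836182, sin β = 0.786514, cos β = 0.617572, cos(α−β) = 0.947768, d² = 73.065590. Work in radians in the unit-radius frame; every candidate has L = ρ·(t + p + q).
LSL: p² = 2 + d² − 2cos(α−β) + 2d(sin α − sin β) = 69.100232; p = √p² = 8.312655; φ = atan2(cos β − cos α, d + sin α − sin β) = -0.026301 rad; t = (φ − α) mod 2π = 5.676371 rad, q = (β − φ) mod 2π = 0.931445 rad → L = 4.42·(5.676371 + 8.312655 + 0.931445) = 4.42·14.920472 = 65.948484 m
RSR: p² = 2 + d² − 2cos(α−β) + 2d(sin β − sin α) = 77.239875; p = √p² = 8.788622; φ = atan2(cos α − cos β, d − sin α + sin β) = 0.024877 rad; t = (α − φ) mod 2π = 0.555636 rad, q = (φ − β) mod 2π = 5.402918 rad → L = 4.42·(0.555636 + 8.788622 + 5.402918) = 4.42·14.747176 = 65.182518 m
LSR: p² = d² − 2 + 2cos(α−β) + 2d(sin α + sin β) = 95.783295; p = √p² = 9.786894; φ = atan2(−cos α − cos β, d + sin α + sin β) − atan2(−2, p) = 0.055528 rad; t = (φ − α) mod 2π = 5.758200 rad, q = (φ − β) mod 2π = 5.433569 rad → L = 4.42·(5.758200 + 9.786894 + 5.433569) = 4.42·20.978663 = 92.725692 m
RSL: p² = d² − 2 + 2cos(α−β) − 2d(sin α + sin β) = 50.138959; p = √p² = 7.080887; φ = atan2(cos α + cos β, d − sin α − sin β) − atan2(2, p) = -0.076394 rad; t = (α − φ) mod 2π = 0.656907 rad, q = (β − φ) mod 2π = 0.981538 rad → L = 4.42·(0.656907 + 7.080887 + 0.981538) = 4.42·8.719332 = 38.539447 m
RLR: c = (6 − d² + 2cos(α−β) + 2d(sin α − sin β))/8 = -8.654984, |c| > 1 → infeasible
LRL: c = (6 − d² + 2cos(α−β) − 2d(sin α − sin β))/8 = -7.637529, |c| > 1 → infeasible
Shortest: RSL with L = 38.539447 m ≈ 38.5394 m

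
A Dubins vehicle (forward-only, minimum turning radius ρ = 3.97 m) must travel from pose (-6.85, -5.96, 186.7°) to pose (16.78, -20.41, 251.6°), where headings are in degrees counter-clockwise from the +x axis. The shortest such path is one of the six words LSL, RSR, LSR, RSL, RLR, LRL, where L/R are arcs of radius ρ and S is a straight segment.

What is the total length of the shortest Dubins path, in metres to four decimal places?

38.9627 m

Let ψ = atan2(Δy, Δx) = atan2(-14.45, 23.63) = -31.4462° be the start→goal bearing.
Normalize: d = |goal − start| / ρ = 27.698004/3.97 = 6.976827, α = (θ_start − ψ) mod 360° = 218.1462° = 3.807370 rad, β = (θ_goal − ψ) mod 360° = 283.0462° = 4.940089 rad.
Common terms: sin α = -0.617671, cos α = -0.786437, sin β = -0.974188, cos β = 0.225737, cos(α−β) = 0.424199, d² = 48.676116. Work in radians in the unit-radius frame; every candidate has L = ρ·(t + p + q).
LSL: p² = 2 + d² − 2cos(α−β) + 2d(sin α − sin β) = 54.802439; p = √p² = 7.402867; φ = atan2(cos β − cos α, d + sin α − sin β) = 0.137157 rad; t = (φ − α) mod 2π = 2.612972 rad, q = (β − φ) mod 2π = 4.802932 rad → L = 3.97·(2.612972 + 7.402867 + 4.802932) = 3.97·14.818771 = 58.830521 m
RSR: p² = 2 + d² − 2cos(α−β) + 2d(sin β − sin α) = 44.852995; p = √p² = 6.697238; φ = atan2(cos α − cos β, d − sin α + sin β) = -0.151714 rad; t = (α − φ) mod 2π = 3.959084 rad, q = (φ − β) mod 2π = 1.191382 rad → L = 3.97·(3.959084 + 6.697238 + 1.191382) = 3.97·11.847705 = 47.035387 m
LSR: p² = d² − 2 + 2cos(α−β) + 2d(sin α + sin β) = 25.312266; p = √p² = 5.031130; φ = atan2(−cos α − cos β, d + sin α + sin β) − atan2(−2, p) = 0.482120 rad; t = (φ − α) mod 2π = 2.957935 rad, q = (φ − β) mod 2π = 1.825217 rad → L = 3.97·(2.957935 + 5.031130 + 1.825217) = 3.97·9.814282 = 38.962699 m
RSL: p² = d² − 2 + 2cos(α−β) − 2d(sin α + sin β) = 69.736764; p = √p² = 8.350854; φ = atan2(cos α + cos β, d − sin α − sin β) − atan2(2, p) = -0.300412 rad; t = (α − φ) mod 2π = 4.107782 rad, q = (β − φ) mod 2π = 5.240500 rad → L = 3.97·(4.107782 + 8.350854 + 5.240500) = 3.97·17.699136 = 70.265570 m
RLR: c = (6 − d² + 2cos(α−β) + 2d(sin α − sin β))/8 = -4.606624, |c| > 1 → infeasible
LRL: c = (6 − d² + 2cos(α−β) − 2d(sin α − sin β))/8 = -5.850305, |c| > 1 → infeasible
Shortest: LSR with L = 38.962699 m ≈ 38.9627 m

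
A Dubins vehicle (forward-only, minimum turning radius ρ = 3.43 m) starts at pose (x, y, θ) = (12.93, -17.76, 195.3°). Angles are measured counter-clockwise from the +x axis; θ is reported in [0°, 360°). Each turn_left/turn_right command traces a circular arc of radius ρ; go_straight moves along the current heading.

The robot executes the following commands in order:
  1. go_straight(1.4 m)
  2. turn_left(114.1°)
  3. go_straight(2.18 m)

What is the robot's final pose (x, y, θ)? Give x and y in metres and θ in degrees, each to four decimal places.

(11.2179, -25.2995, 309.4000°)

set_pose: (x, y, θ) = (12.9300, -17.7600, 195.3000°), ρ = 3.43
go_straight(1.4): x += 1.4·cos θ, y += 1.4·sin θ → (11.5796, -18.1294, 195.3000°)
turn_left(114.1°): centre at ρ to the left, rotate +114.1° → (9.8342, -23.6150, 309.4000°)
go_straight(2.18): x += 2.18·cos θ, y += 2.18·sin θ → (11.2179, -25.2995, 309.4000°)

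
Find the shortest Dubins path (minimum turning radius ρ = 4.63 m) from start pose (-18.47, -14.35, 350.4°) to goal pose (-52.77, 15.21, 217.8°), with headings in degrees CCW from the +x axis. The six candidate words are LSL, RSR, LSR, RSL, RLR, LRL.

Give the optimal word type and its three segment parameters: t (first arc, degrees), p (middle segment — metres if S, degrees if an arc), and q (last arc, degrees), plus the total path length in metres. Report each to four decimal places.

LSL: t = 156.0988°, p = 38.6562 m, q = 71.3012°, L = 57.0321 m

Let ψ = atan2(Δy, Δx) = atan2(29.56, -34.30) = 139.2450° be the start→goal bearing.
Normalize: d = |goal − start| / ρ = 45.280057/4.63 = 9.779710, α = (θ_start − ψ) mod 360° = 211.1550° = 3.685350 rad, β = (θ_goal − ψ) mod 360° = 78.5550° = 1.371044 rad.
Common terms: sin α = -0.517355, cos α = -0.855771, sin β = 0.980116, cos β = 0.198427, cos(α−β) = -0.676876, d² = 95.642728. Work in radians in the unit-radius frame; every candidate has L = ρ·(t + p + q).
LSL: p² = 2 + d² − 2cos(α−β) + 2d(sin α − sin β) = 69.706818; p = √p² = 8.349061; φ = atan2(cos β − cos α, d + sin α − sin β) = 0.126603 rad; t = (φ − α) mod 2π = 2.724438 rad, q = (β − φ) mod 2π = 1.244440 rad → L = 4.63·(2.724438 + 8.349061 + 1.244440) = 4.63·12.317940 = 57.032060 m
RSR: p² = 2 + d² − 2cos(α−β) + 2d(sin β − sin α) = 128.286143; p = √p² = 11.326347; φ = atan2(cos α − cos β, d − sin α + sin β) = -0.093210 rad; t = (α − φ) mod 2π = 3.778560 rad, q = (φ − β) mod 2π = 4.818932 rad → L = 4.63·(3.778560 + 11.326347 + 4.818932) = 4.63·19.923839 = 92.247375 m
LSR: p² = d² − 2 + 2cos(α−β) + 2d(sin α + sin β) = 101.340302; p = √p² = 10.066792; φ = atan2(−cos α − cos β, d + sin α + sin β) − atan2(−2, p) = 0.260210 rad; t = (φ − α) mod 2π = 2.858045 rad, q = (φ − β) mod 2π = 5.172351 rad → L = 4.63·(2.858045 + 10.066792 + 5.172351) = 4.63·18.097188 = 83.789981 m
RSL: p² = d² − 2 + 2cos(α−β) − 2d(sin α + sin β) = 83.237650; p = √p² = 9.123467; φ = atan2(cos α + cos β, d − sin α − sin β) − atan2(2, p) = -0.286238 rad; t = (α − φ) mod 2π = 3.971588 rad, q = (β − φ) mod 2π = 1.657282 rad → L = 4.63·(3.971588 + 9.123467 + 1.657282) = 4.63·14.752337 = 68.303321 m
RLR: c = (6 − d² + 2cos(α−β) + 2d(sin α − sin β))/8 = -15.035768, |c| > 1 → infeasible
LRL: c = (6 − d² + 2cos(α−β) − 2d(sin α − sin β))/8 = -7.713352, |c| > 1 → infeasible
Shortest: LSL with L = 57.032060 m ≈ 57.0321 m
Convert LSL to answer units (arcs ×180/π): t = 2.724438·180/π = 156.0988°, p = ρ·p = 4.63·8.349061 = 38.6562 m, q = 1.244440·180/π = 71.3012°, L = 57.0321 m.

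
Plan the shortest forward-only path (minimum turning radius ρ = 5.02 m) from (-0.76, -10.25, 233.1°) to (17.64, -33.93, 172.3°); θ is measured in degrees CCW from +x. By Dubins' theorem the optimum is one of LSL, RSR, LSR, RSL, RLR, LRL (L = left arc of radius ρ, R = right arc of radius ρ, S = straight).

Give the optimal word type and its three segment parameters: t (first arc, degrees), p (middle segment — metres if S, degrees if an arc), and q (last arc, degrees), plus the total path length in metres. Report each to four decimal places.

LSR: t = 108.2149°, p = 19.2914 m, q = 169.0149°, L = 43.5811 m

Let ψ = atan2(Δy, Δx) = atan2(-23.68, 18.40) = -52.1518° be the start→goal bearing.
Normalize: d = |goal − start| / ρ = 29.988371/5.02 = 5.973779, α = (θ_start − ψ) mod 360° = 285.2518° = 4.978584 rad, β = (θ_goal − ψ) mod 360° = 224.4518° = 3.917423 rad.
Common terms: sin α = -0.964779, cos α = 0.263062, sin β = -0.700309, cos β = -0.713839, cos(α−β) = 0.487860, d² = 35.686037. Work in radians in the unit-radius frame; every candidate has L = ρ·(t + p + q).
LSL: p² = 2 + d² − 2cos(α−β) + 2d(sin α − sin β) = 33.550552; p = √p² = 5.792284; φ = atan2(cos β − cos α, d + sin α − sin β) = -0.169466 rad; t = (φ − α) mod 2π = 1.135136 rad, q = (β − φ) mod 2π = 4.086889 rad → L = 5.02·(1.135136 + 5.792284 + 4.086889) = 5.02·11.014309 = 55.291831 m
RSR: p² = 2 + d² − 2cos(α−β) + 2d(sin β − sin α) = 39.870083; p = √p² = 6.314276; φ = atan2(cos α − cos β, d − sin α + sin β) = 0.155337 rad; t = (α − φ) mod 2π = 4.823246 rad, q = (φ − β) mod 2π = 2.521099 rad → L = 5.02·(4.823246 + 6.314276 + 2.521099) = 5.02·13.658622 = 68.566281 m
LSR: p² = d² − 2 + 2cos(α−β) + 2d(sin α + sin β) = 14.768017; p = √p² = 3.842918; φ = atan2(−cos α − cos β, d + sin α + sin β) − atan2(−2, p) = 0.584105 rad; t = (φ − α) mod 2π = 1.888707 rad, q = (φ − β) mod 2π = 2.949867 rad → L = 5.02·(1.888707 + 3.842918 + 2.949867) = 5.02·8.681492 = 43.581089 m
RSL: p² = d² − 2 + 2cos(α−β) − 2d(sin α + sin β) = 54.555495; p = √p² = 7.386169; φ = atan2(cos α + cos β, d − sin α − sin β) − atan2(2, p) = -0.323378 rad; t = (α − φ) mod 2π = 5.301962 rad, q = (β − φ) mod 2π = 4.240801 rad → L = 5.02·(5.301962 + 7.386169 + 4.240801) = 5.02·16.928932 = 84.983239 m
RLR: c = (6 − d² + 2cos(α−β) + 2d(sin α − sin β))/8 = -3.983760, |c| > 1 → infeasible
LRL: c = (6 − d² + 2cos(α−β) − 2d(sin α − sin β))/8 = -3.193819, |c| > 1 → infeasible
Shortest: LSR with L = 43.581089 m ≈ 43.5811 m
Convert LSR to answer units (arcs ×180/π): t = 1.888707·180/π = 108.2149°, p = ρ·p = 5.02·3.842918 = 19.2914 m, q = 2.949867·180/π = 169.0149°, L = 43.5811 m.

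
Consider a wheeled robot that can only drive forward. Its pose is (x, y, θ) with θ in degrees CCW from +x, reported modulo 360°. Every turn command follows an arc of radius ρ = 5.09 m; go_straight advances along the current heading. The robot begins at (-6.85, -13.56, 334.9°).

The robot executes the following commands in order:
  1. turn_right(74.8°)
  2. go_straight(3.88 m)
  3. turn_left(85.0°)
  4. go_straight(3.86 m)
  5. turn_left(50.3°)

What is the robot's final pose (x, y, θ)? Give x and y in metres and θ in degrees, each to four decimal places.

(7.0309, -28.8833, 35.4000°)

set_pose: (x, y, θ) = (-6.8500, -13.5600, 334.9000°), ρ = 5.09
turn_right(74.8°): centre at ρ to the right, rotate −74.8° → (-3.9950, -19.0445, 260.1000°)
go_straight(3.88): x += 3.88·cos θ, y += 3.88·sin θ → (-4.6621, -22.8667, 260.1000°)
turn_left(85.0°): centre at ρ to the left, rotate +85.0° → (-0.9567, -28.6607, 345.1000°)
go_straight(3.86): x += 3.86·cos θ, y += 3.86·sin θ → (2.7736, -29.6532, 345.1000°)
turn_left(50.3°): centre at ρ to the left, rotate +50.3° → (7.0309, -28.8833, 395.4000° ≡ 35.4000°)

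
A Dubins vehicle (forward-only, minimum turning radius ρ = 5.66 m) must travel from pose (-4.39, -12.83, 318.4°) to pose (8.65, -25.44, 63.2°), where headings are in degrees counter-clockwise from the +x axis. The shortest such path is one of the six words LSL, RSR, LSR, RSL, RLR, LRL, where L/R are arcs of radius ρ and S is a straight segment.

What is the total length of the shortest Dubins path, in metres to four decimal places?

25.7556 m

Let ψ = atan2(Δy, Δx) = atan2(-12.61, 13.04) = -44.0396° be the start→goal bearing.
Normalize: d = |goal − start| / ρ = 18.139837/5.66 = 3.204918, α = (θ_start − ψ) mod 360° = 2.4396° = 0.042579 rad, β = (θ_goal − ψ) mod 360° = 107.2396° = 1.871684 rad.
Common terms: sin α = 0.042566, cos α = 0.999094, sin β = 0.955074, cos β = -0.296368, cos(α−β) = -0.255446, d² = 10.271501. Work in radians in the unit-radius frame; every candidate has L = ρ·(t + p + q).
LSL: p² = 2 + d² − 2cos(α−β) + 2d(sin α − sin β) = 6.933365; p = √p² = 2.633128; φ = atan2(cos β − cos α, d + sin α − sin β) = -0.514369 rad; t = (φ − α) mod 2π = 5.726238 rad, q = (β − φ) mod 2π = 2.386053 rad → L = 5.66·(5.726238 + 2.633128 + 2.386053) = 5.66·10.745419 = 60.819070 m
RSR: p² = 2 + d² − 2cos(α−β) + 2d(sin β − sin α) = 18.631420; p = √p² = 4.316413; φ = atan2(cos α − cos β, d − sin α + sin β) = 0.304823 rad; t = (α − φ) mod 2π = 6.020941 rad, q = (φ − β) mod 2π = 4.716325 rad → L = 5.66·(6.020941 + 4.316413 + 4.716325) = 5.66·15.053678 = 85.203820 m
LSR: p² = d² − 2 + 2cos(α−β) + 2d(sin α + sin β) = 14.155317; p = √p² = 3.762355; φ = atan2(−cos α − cos β, d + sin α + sin β) − atan2(−2, p) = 0.322912 rad; t = (φ − α) mod 2π = 0.280333 rad, q = (φ − β) mod 2π = 4.734413 rad → L = 5.66·(0.280333 + 3.762355 + 4.734413) = 5.66·8.777102 = 49.678396 m
RSL: p² = d² − 2 + 2cos(α−β) − 2d(sin α + sin β) = 1.365903; p = √p² = 1.168718; φ = atan2(cos α + cos β, d − sin α − sin β) − atan2(2, p) = -0.733735 rad; t = (α − φ) mod 2π = 0.776314 rad, q = (β − φ) mod 2π = 2.605419 rad → L = 5.66·(0.776314 + 1.168718 + 2.605419) = 5.66·4.550451 = 25.755555 m
RLR: c = (6 − d² + 2cos(α−β) + 2d(sin α − sin β))/8 = -1.328928, |c| > 1 → infeasible
LRL: c = (6 − d² + 2cos(α−β) − 2d(sin α − sin β))/8 = 0.133329; p = 2π − arccos c = 4.846117 rad; φ = atan2(cos β − cos α, d + sin α − sin β) = -0.514369 rad; t = (φ − α + p/2) mod 2π = 1.866111 rad, q = (β − α − t + p) mod 2π = 4.809111 rad → L = 5.66·(1.866111 + 4.846117 + 4.809111) = 5.66·11.521338 = 65.210775 m
Shortest: RSL with L = 25.755555 m ≈ 25.7556 m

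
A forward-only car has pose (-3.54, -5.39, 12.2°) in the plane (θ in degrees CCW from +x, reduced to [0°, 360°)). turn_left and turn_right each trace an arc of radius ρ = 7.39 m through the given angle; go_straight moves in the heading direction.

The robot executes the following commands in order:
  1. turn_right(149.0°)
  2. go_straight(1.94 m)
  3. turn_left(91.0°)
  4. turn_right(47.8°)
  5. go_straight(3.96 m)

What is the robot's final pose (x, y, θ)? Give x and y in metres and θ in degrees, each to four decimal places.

set_pose: (x, y, θ) = (-3.5400, -5.3900, 12.2000°), ρ = 7.39
turn_right(149.0°): centre at ρ to the right, rotate −149.0° → (3.0805, -18.0002, -136.8000° ≡ 223.2000°)
go_straight(1.94): x += 1.94·cos θ, y += 1.94·sin θ → (1.6663, -19.3282, 223.2000°)
turn_left(91.0°): centre at ρ to the left, rotate +91.0° → (1.4271, -29.8673, 314.2000°)
turn_right(47.8°): centre at ρ to the right, rotate −47.8° → (3.5046, -35.4834, 266.4000°)
go_straight(3.96): x += 3.96·cos θ, y += 3.96·sin θ → (3.2559, -39.4356, 266.4000°)

(3.2559, -39.4356, 266.4000°)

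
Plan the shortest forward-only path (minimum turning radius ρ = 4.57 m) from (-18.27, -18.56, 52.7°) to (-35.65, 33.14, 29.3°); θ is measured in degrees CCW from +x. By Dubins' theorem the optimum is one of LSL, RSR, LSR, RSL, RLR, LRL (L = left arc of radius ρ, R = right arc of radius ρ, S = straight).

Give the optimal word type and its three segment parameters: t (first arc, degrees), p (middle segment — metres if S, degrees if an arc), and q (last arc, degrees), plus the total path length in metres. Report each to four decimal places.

Let ψ = atan2(Δy, Δx) = atan2(51.70, -17.38) = 108.5811° be the start→goal bearing.
Normalize: d = |goal − start| / ρ = 54.543143/4.57 = 11.935042, α = (θ_start − ψ) mod 360° = 304.1189° = 5.307876 rad, β = (θ_goal − ψ) mod 360° = 280.7189° = 4.899469 rad.
Common terms: sin α = -0.827875, cos α = 0.560912, sin β = -0.982552, cos β = 0.185991, cos(α−β) = 0.917755, d² = 142.445231. Work in radians in the unit-radius frame; every candidate has L = ρ·(t + p + q).
LSL: p² = 2 + d² − 2cos(α−β) + 2d(sin α − sin β) = 146.301852; p = √p² = 12.095530; φ = atan2(cos β − cos α, d + sin α − sin β) = -0.031002 rad; t = (φ − α) mod 2π = 0.944308 rad, q = (β − φ) mod 2π = 4.930471 rad → L = 4.57·(0.944308 + 12.095530 + 4.930471) = 4.57·17.970309 = 82.124310 m
RSR: p² = 2 + d² − 2cos(α−β) + 2d(sin β − sin α) = 138.917591; p = √p² = 11.786331; φ = atan2(cos α − cos β, d − sin α + sin β) = 0.031815 rad; t = (α − φ) mod 2π = 5.276061 rad, q = (φ − β) mod 2π = 1.415532 rad → L = 4.57·(5.276061 + 11.786331 + 1.415532) = 4.57·18.477923 = 84.444108 m
LSR: p² = d² − 2 + 2cos(α−β) + 2d(sin α + sin β) = 99.065695; p = √p² = 9.953175; φ = atan2(−cos α − cos β, d + sin α + sin β) − atan2(−2, p) = 0.124663 rad; t = (φ − α) mod 2π = 1.099972 rad, q = (φ − β) mod 2π = 1.508379 rad → L = 4.57·(1.099972 + 9.953175 + 1.508379) = 4.57·12.561526 = 57.406174 m
RSL: p² = d² − 2 + 2cos(α−β) − 2d(sin α + sin β) = 185.495785; p = √p² = 13.619684; φ = atan2(cos α + cos β, d − sin α − sin β) − atan2(2, p) = -0.091520 rad; t = (α − φ) mod 2π = 5.399395 rad, q = (β − φ) mod 2π = 4.990988 rad → L = 4.57·(5.399395 + 13.619684 + 4.990988) = 4.57·24.010068 = 109.726009 m
RLR: c = (6 − d² + 2cos(α−β) + 2d(sin α − sin β))/8 = -16.364699, |c| > 1 → infeasible
LRL: c = (6 − d² + 2cos(α−β) − 2d(sin α − sin β))/8 = -17.287732, |c| > 1 → infeasible
Shortest: LSR with L = 57.406174 m ≈ 57.4062 m
Convert LSR to answer units (arcs ×180/π): t = 1.099972·180/π = 63.0237°, p = ρ·p = 4.57·9.953175 = 45.4860 m, q = 1.508379·180/π = 86.4237°, L = 57.4062 m.

LSR: t = 63.0237°, p = 45.4860 m, q = 86.4237°, L = 57.4062 m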